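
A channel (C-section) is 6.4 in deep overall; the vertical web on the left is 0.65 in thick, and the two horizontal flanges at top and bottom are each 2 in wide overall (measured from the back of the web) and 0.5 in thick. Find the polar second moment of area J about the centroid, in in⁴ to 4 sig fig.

Decompose the section into non-overlapping parts with the origin at the bottom-left of its bounding rectangle.
Web: 0.65 × 6.4, A = 4.16 in², y = 3.2 in, Ī = 14.1995 in⁴.
Top flange (beyond web): 1.35 × 0.5, A = 0.675 in², y = 6.15 in, Ī = 0.0140625 in⁴.
Bottom flange (beyond web): 1.35 × 0.5, A = 0.675 in², y = 0.25 in, Ī = 0.0140625 in⁴.
By symmetry the centroid is at mid-height, ȳ = 3.2 in.
Transfer each piece to the centroidal x-axis using Ī + A·d² with d = y − 3.2:
  web: d = 0 in → contributes +14.1995 in⁴
  top flange (beyond web): d = 2.95 in → contributes +5.88825 in⁴
  bottom flange (beyond web): d = -2.95 in → contributes +5.88825 in⁴
Total I = 25.976 in⁴.
For the y-axis: x̄ = 0.570009 in.
Repeating about the centroidal y-axis gives I_y = 1.37074 in⁴.
Polar second moment: J = I_x + I_y = 27.3467 in⁴.

J ≈ 27.35 in⁴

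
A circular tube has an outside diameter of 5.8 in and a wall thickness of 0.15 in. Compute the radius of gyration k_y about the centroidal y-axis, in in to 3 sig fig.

Break the section into simple shapes (no overlaps), measuring from the bottom-left corner of the bounding box.
Outer circle: ⌀5.8, A = 26.421 in², x = 2.9 in, Ī = 55.55 in⁴.
Bore (subtracted): ⌀5.5, A = 23.758 in², x = 2.9 in, Ī = 44.918 in⁴.
By symmetry the centroid is at mid-width, x̄ = 2.9 in.
All pieces are centred on the centroidal y-axis, so I = ΣĪ (holes subtracted) = 10.632 in⁴.
Radius of gyration: k = √(I/A) = √(10.632 / 2.6625) = 1.9983 in.

k_y ≈ 2.00 in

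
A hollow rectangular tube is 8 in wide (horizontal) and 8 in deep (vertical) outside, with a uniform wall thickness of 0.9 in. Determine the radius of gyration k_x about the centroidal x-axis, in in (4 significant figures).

Split into non-overlapping primitives; take the origin at the lower-left of the bounding box.
Outer rectangle: 8 × 8, A = 64 in², y = 4 in, Ī = 341.333 in⁴.
Inner void (subtracted): 6.2 × 6.2, A = 38.44 in², y = 4 in, Ī = 123.136 in⁴.
By symmetry the centroid is at mid-height, ȳ = 4 in.
All pieces are centred on the centroidal x-axis, so I = ΣĪ (holes subtracted) = 218.197 in⁴.
Radius of gyration: k = √(I/A) = √(218.197 / 25.56) = 2.92176 in.

k_x ≈ 2.922 in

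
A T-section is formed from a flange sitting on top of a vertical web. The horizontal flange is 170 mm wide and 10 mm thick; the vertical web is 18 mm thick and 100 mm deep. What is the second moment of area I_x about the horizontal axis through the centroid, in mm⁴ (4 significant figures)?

I_x ≈ 4.159 × 10⁶ mm⁴

Decompose the section into non-overlapping parts with the origin at the bottom-left of its bounding rectangle.
Flange: 170 × 10, A = 1 700 mm², y = 105 mm, Ī = 14166.7 mm⁴.
Web: 18 × 100, A = 1 800 mm², y = 50 mm, Ī = 1 500 000 mm⁴.
Centroid: ȳ = ΣA·y / ΣA = 76.7143 mm.
Transfer each piece to the horizontal axis through the centroid using Ī + A·d² with d = y − 76.7143:
  flange: d = 28.2857 mm → contributes +1 374 305 mm⁴
  web: d = -26.7143 mm → contributes +2 784 576 mm⁴
Total I = 4 158 881 mm⁴.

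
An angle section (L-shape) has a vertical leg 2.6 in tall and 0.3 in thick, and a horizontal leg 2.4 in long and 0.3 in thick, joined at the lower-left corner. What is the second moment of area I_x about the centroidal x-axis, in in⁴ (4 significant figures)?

I_x ≈ 0.9050 in⁴

Split into non-overlapping primitives; take the origin at the lower-left of the bounding box.
Vertical leg: 0.3 × 2.6, A = 0.78 in², y = 1.3 in, Ī = 0.4394 in⁴.
Horizontal leg (remainder): 2.1 × 0.3, A = 0.63 in², y = 0.15 in, Ī = 0.004725 in⁴.
Centroid: ȳ = ΣA·y / ΣA = 0.78617 in.
Transfer each piece to the centroidal x-axis using Ī + A·d² with d = y − 0.78617:
  vertical leg: d = 0.51383 in → contributes +0.645336 in⁴
  horizontal leg (remainder): d = -0.63617 in → contributes +0.259694 in⁴
Total I = 0.90503 in⁴.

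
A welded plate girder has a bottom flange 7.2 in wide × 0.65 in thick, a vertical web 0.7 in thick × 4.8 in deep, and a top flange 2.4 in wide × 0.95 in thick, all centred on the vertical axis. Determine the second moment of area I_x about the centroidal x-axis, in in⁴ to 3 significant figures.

Decompose the section into non-overlapping parts with the origin at the bottom-left of its bounding rectangle.
Bottom plate: 7.2 × 0.65, A = 4.68 in², y = 0.325 in, Ī = 0.16478 in⁴.
Web plate: 0.7 × 4.8, A = 3.36 in², y = 3.05 in, Ī = 6.4512 in⁴.
Top plate: 2.4 × 0.95, A = 2.28 in², y = 5.925 in, Ī = 0.17148 in⁴.
Centroid: ȳ = ΣA·y / ΣA = 2.4494 in.
Transfer each piece to the centroidal x-axis using Ī + A·d² with d = y − 2.4494:
  bottom plate: d = -2.1244 in → contributes +21.286 in⁴
  web plate: d = 0.60058 in → contributes +7.6631 in⁴
  top plate: d = 3.4756 in → contributes +27.713 in⁴
Total I = 56.663 in⁴.

I_x ≈ 56.7 in⁴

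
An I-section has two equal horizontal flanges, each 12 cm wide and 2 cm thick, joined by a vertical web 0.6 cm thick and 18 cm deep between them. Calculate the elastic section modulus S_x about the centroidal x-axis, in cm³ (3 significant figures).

Split into non-overlapping primitives; take the origin at the lower-left of the bounding box.
Bottom flange: 12 × 2, A = 24 cm², y = 1 cm, Ī = 8 cm⁴.
Web: 0.6 × 18, A = 10.8 cm², y = 11 cm, Ī = 291.6 cm⁴.
Top flange: 12 × 2, A = 24 cm², y = 21 cm, Ī = 8 cm⁴.
By symmetry the centroid is at mid-height, ȳ = 11 cm.
Transfer each piece to the centroidal x-axis using Ī + A·d² with d = y − 11:
  bottom flange: d = -10 cm → contributes +2 408 cm⁴
  web: d = 0 cm → contributes +291.6 cm⁴
  top flange: d = 10 cm → contributes +2 408 cm⁴
Total I = 5107.6 cm⁴.
Extreme fibre distance c = 11 cm; S = I/c = 464.33 cm³.

S_x ≈ 464 cm³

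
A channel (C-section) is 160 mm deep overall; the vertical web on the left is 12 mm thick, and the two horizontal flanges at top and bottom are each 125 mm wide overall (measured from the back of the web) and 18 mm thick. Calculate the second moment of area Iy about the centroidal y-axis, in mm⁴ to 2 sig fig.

Iy ≈ 9.4 × 10⁶ mm⁴

Treat the section as a set of non-overlapping primitives; coordinates are from the bounding-box lower-left.
Web: 12 × 160, A = 1 920 mm², x = 6 mm, Ī = 23 040 mm⁴.
Top flange (beyond web): 113 × 18, A = 2 034 mm², x = 68.5 mm, Ī = 2 164 346 mm⁴.
Bottom flange (beyond web): 113 × 18, A = 2 034 mm², x = 68.5 mm, Ī = 2 164 346 mm⁴.
Centroid: x̄ = ΣA·x / ΣA = 48.46 mm.
Transfer each piece to the centroidal y-axis using Ī + A·d² with d = x − 48.46:
  web: d = -42.46 mm → contributes +3 484 502 mm⁴
  top flange (beyond web): d = 20.04 mm → contributes +2 981 210 mm⁴
  bottom flange (beyond web): d = 20.04 mm → contributes +2 981 210 mm⁴
Total I = 9 446 921 mm⁴.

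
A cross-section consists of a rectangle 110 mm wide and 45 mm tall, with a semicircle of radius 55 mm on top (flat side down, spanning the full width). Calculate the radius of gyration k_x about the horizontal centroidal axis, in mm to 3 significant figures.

Treat the section as a set of non-overlapping primitives; coordinates are from the bounding-box lower-left.
Rectangular body: 110 × 45, A = 4 950 mm², y = 22.5 mm, Ī = 835 313 mm⁴.
Semicircular cap: semicircle r = 55, A = 4751.7 mm², y = 68.343 mm, Ī = 1 004 345 mm⁴.
Centroid: ȳ = ΣA·y / ΣA = 44.953 mm.
Transfer each piece to the horizontal centroidal axis using Ī + A·d² with d = y − 44.953:
  rectangular body: d = -22.453 mm → contributes +3 330 738 mm⁴
  semicircular cap: d = 23.39 mm → contributes +3 603 933 mm⁴
Total I = 6 934 670 mm⁴.
Radius of gyration: k = √(I/A) = √(6 934 670 / 9701.7) = 26.736 mm.

k_x ≈ 26.7 mm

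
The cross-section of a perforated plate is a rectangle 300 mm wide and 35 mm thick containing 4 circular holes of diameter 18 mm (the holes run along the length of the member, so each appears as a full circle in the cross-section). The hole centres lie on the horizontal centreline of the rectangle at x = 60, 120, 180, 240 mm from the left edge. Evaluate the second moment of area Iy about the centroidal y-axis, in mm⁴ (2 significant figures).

Treat the section as a set of non-overlapping primitives; coordinates are from the bounding-box lower-left.
Plate: 300 × 35, A = 10 500 mm², x = 150 mm, Ī = 78 750 000 mm⁴.
Hole 1 (subtracted): ⌀18, A = 254.5 mm², x = 60 mm, Ī = 5 153 mm⁴.
Hole 2 (subtracted): ⌀18, A = 254.5 mm², x = 120 mm, Ī = 5 153 mm⁴.
Hole 3 (subtracted): ⌀18, A = 254.5 mm², x = 180 mm, Ī = 5 153 mm⁴.
Hole 4 (subtracted): ⌀18, A = 254.5 mm², x = 240 mm, Ī = 5 153 mm⁴.
By symmetry the centroid is at mid-width, x̄ = 150 mm.
Transfer each piece to the centroidal y-axis using Ī + A·d² with d = x − 150:
  plate: d = 0 mm → contributes +78 750 000 mm⁴
  hole 1: d = -90 mm → contributes −2 066 352 mm⁴
  hole 2: d = -30 mm → contributes −234 175 mm⁴
  hole 3: d = 30 mm → contributes −234 175 mm⁴
  hole 4: d = 90 mm → contributes −2 066 352 mm⁴
Total I = 74 148 946 mm⁴.

Iy ≈ 7.4 × 10⁷ mm⁴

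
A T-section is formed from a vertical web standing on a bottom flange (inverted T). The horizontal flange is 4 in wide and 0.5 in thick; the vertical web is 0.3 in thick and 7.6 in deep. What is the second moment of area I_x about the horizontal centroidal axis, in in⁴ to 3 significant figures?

Split into non-overlapping primitives; take the origin at the lower-left of the bounding box.
Flange: 4 × 0.5, A = 2 in², y = 0.25 in, Ī = 0.041667 in⁴.
Web: 0.3 × 7.6, A = 2.28 in², y = 4.3 in, Ī = 10.974 in⁴.
Centroid: ȳ = ΣA·y / ΣA = 2.4075 in.
Transfer each piece to the horizontal centroidal axis using Ī + A·d² with d = y − 2.4075:
  flange: d = -2.1575 in → contributes +9.3511 in⁴
  web: d = 1.8925 in → contributes +19.141 in⁴
Total I = 28.492 in⁴.

I_x ≈ 28.5 in⁴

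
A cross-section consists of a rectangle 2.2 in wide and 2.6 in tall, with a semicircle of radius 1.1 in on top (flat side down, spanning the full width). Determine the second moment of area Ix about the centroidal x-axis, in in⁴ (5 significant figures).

Treat the section as a set of non-overlapping primitives; coordinates are from the bounding-box lower-left.
Rectangular body: 2.2 × 2.6, A = 5.72 in², y = 1.3 in, Ī = 3.222267 in⁴.
Semicircular cap: semicircle r = 1.1, A = 1.900664 in², y = 3.066854 in, Ī = 0.1606952 in⁴.
Centroid: ȳ = ΣA·y / ΣA = 1.74067 in.
Transfer each piece to the centroidal x-axis using Ī + A·d² with d = y − 1.74067:
  rectangular body: d = -0.4406698 in → contributes +4.333033 in⁴
  semicircular cap: d = 1.326185 in → contributes +3.503518 in⁴
Total I = 7.83655 in⁴.

Ix ≈ 7.8366 in⁴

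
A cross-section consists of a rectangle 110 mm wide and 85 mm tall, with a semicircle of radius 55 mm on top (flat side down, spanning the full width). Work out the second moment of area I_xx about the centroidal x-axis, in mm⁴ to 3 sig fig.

Split into non-overlapping primitives; take the origin at the lower-left of the bounding box.
Rectangular body: 110 × 85, A = 9 350 mm², y = 42.5 mm, Ī = 5 629 479 mm⁴.
Semicircular cap: semicircle r = 55, A = 4751.7 mm², y = 108.34 mm, Ī = 1 004 345 mm⁴.
Centroid: ȳ = ΣA·y / ΣA = 64.686 mm.
Transfer each piece to the centroidal x-axis using Ī + A·d² with d = y − 64.686:
  rectangular body: d = -22.186 mm → contributes +10 231 804 mm⁴
  semicircular cap: d = 43.657 mm → contributes +10 060 496 mm⁴
Total I = 20 292 300 mm⁴.

I_xx ≈ 2.03 × 10⁷ mm⁴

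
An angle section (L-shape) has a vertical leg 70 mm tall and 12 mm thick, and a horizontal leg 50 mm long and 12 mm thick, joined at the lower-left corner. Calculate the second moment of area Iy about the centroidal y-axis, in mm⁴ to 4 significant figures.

Iy ≈ 2.497 × 10⁵ mm⁴

Split into non-overlapping primitives; take the origin at the lower-left of the bounding box.
Vertical leg: 12 × 70, A = 840 mm², x = 6 mm, Ī = 10 080 mm⁴.
Horizontal leg (remainder): 38 × 12, A = 456 mm², x = 31 mm, Ī = 54 872 mm⁴.
Centroid: x̄ = ΣA·x / ΣA = 14.7963 mm.
Transfer each piece to the centroidal y-axis using Ī + A·d² with d = x − 14.7963:
  vertical leg: d = -8.7963 mm → contributes +75074.9 mm⁴
  horizontal leg (remainder): d = 16.2037 mm → contributes +174 599 mm⁴
Total I = 249 674 mm⁴.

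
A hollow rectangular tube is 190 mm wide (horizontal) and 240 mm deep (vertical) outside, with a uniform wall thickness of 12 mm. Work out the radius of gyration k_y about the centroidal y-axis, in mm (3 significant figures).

k_y ≈ 75.0 mm

Treat the section as a set of non-overlapping primitives; coordinates are from the bounding-box lower-left.
Outer rectangle: 190 × 240, A = 45 600 mm², x = 95 mm, Ī = 137 180 000 mm⁴.
Inner void (subtracted): 166 × 216, A = 35 856 mm², x = 95 mm, Ī = 82 337 328 mm⁴.
By symmetry the centroid is at mid-width, x̄ = 95 mm.
All pieces are centred on the centroidal y-axis, so I = ΣĪ (holes subtracted) = 54 842 672 mm⁴.
Radius of gyration: k = √(I/A) = √(54 842 672 / 9 744) = 75.022 mm.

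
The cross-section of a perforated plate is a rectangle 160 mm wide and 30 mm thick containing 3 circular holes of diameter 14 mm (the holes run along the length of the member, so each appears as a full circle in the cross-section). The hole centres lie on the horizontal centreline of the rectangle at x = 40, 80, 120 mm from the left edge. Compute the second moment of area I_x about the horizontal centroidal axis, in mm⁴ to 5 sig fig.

Decompose the section into non-overlapping parts with the origin at the bottom-left of its bounding rectangle.
Plate: 160 × 30, A = 4 800 mm², y = 15 mm, Ī = 360 000 mm⁴.
Hole 1 (subtracted): ⌀14, A = 153.938 mm², y = 15 mm, Ī = 1885.741 mm⁴.
Hole 2 (subtracted): ⌀14, A = 153.938 mm², y = 15 mm, Ī = 1885.741 mm⁴.
Hole 3 (subtracted): ⌀14, A = 153.938 mm², y = 15 mm, Ī = 1885.741 mm⁴.
By symmetry the centroid is at mid-height, ȳ = 15 mm.
All pieces are centred on the horizontal centroidal axis, so I = ΣĪ (holes subtracted) = 354342.8 mm⁴.

I_x ≈ 3.5434 × 10⁵ mm⁴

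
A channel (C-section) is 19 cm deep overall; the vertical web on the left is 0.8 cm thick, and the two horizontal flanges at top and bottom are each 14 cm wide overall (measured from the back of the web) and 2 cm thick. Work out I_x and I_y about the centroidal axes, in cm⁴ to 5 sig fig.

Break the section into simple shapes (no overlaps), measuring from the bottom-left corner of the bounding box.
Web: 0.8 × 19, A = 15.2 cm², y = 9.5 cm, Ī = 457.2667 cm⁴.
Top flange (beyond web): 13.2 × 2, A = 26.4 cm², y = 18 cm, Ī = 8.8 cm⁴.
Bottom flange (beyond web): 13.2 × 2, A = 26.4 cm², y = 1 cm, Ī = 8.8 cm⁴.
By symmetry the centroid is at mid-height, ȳ = 9.5 cm.
Transfer each piece to the centroidal x-axis using Ī + A·d² with d = y − 9.5:
  web: d = 0 cm → contributes +457.2667 cm⁴
  top flange (beyond web): d = 8.5 cm → contributes +1916.2 cm⁴
  bottom flange (beyond web): d = -8.5 cm → contributes +1916.2 cm⁴
Total I = 4289.667 cm⁴.
For the y-axis: x̄ = 5.835294 cm.
Repeating about the centroidal y-axis gives I_y = 1345.782 cm⁴.

I_x ≈ 4289.7 cm⁴, I_y ≈ 1345.8 cm⁴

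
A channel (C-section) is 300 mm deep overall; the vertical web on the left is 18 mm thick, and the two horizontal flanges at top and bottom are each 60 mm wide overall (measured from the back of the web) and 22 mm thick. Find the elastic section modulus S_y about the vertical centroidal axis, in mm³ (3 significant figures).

Treat the section as a set of non-overlapping primitives; coordinates are from the bounding-box lower-left.
Web: 18 × 300, A = 5 400 mm², x = 9 mm, Ī = 145 800 mm⁴.
Top flange (beyond web): 42 × 22, A = 924 mm², x = 39 mm, Ī = 135 828 mm⁴.
Bottom flange (beyond web): 42 × 22, A = 924 mm², x = 39 mm, Ī = 135 828 mm⁴.
Centroid: x̄ = ΣA·x / ΣA = 16.649 mm.
Transfer each piece to the vertical centroidal axis using Ī + A·d² with d = x − 16.649:
  web: d = -7.649 mm → contributes +461 739 mm⁴
  top flange (beyond web): d = 22.351 mm → contributes +597 428 mm⁴
  bottom flange (beyond web): d = 22.351 mm → contributes +597 428 mm⁴
Total I = 1 656 595 mm⁴.
Extreme fibre distance c = 43.351 mm; S = I/c = 38 214 mm³.

S_y ≈ 3.82 × 10⁴ mm³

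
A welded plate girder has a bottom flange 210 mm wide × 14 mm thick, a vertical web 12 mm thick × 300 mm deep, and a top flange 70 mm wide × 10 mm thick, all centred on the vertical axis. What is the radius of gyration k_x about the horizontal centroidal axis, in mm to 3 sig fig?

k_x ≈ 117 mm

Split into non-overlapping primitives; take the origin at the lower-left of the bounding box.
Bottom plate: 210 × 14, A = 2 940 mm², y = 7 mm, Ī = 48 020 mm⁴.
Web plate: 12 × 300, A = 3 600 mm², y = 164 mm, Ī = 27 000 000 mm⁴.
Top plate: 70 × 10, A = 700 mm², y = 319 mm, Ī = 5833.3 mm⁴.
Centroid: ȳ = ΣA·y / ΣA = 115.23 mm.
Transfer each piece to the horizontal centroidal axis using Ī + A·d² with d = y − 115.23:
  bottom plate: d = -108.23 mm → contributes +34 487 696 mm⁴
  web plate: d = 48.768 mm → contributes +35 561 929 mm⁴
  top plate: d = 203.77 mm → contributes +29 070 799 mm⁴
Total I = 99 120 423 mm⁴.
Radius of gyration: k = √(I/A) = √(99 120 423 / 7 240) = 117.01 mm.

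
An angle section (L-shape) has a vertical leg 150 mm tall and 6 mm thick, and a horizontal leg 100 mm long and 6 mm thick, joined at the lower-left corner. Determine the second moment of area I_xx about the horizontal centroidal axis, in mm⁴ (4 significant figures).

I_xx ≈ 3.487 × 10⁶ mm⁴

Split into non-overlapping primitives; take the origin at the lower-left of the bounding box.
Vertical leg: 6 × 150, A = 900 mm², y = 75 mm, Ī = 1 687 500 mm⁴.
Horizontal leg (remainder): 94 × 6, A = 564 mm², y = 3 mm, Ī = 1 692 mm⁴.
Centroid: ȳ = ΣA·y / ΣA = 47.2623 mm.
Transfer each piece to the horizontal centroidal axis using Ī + A·d² with d = y − 47.2623:
  vertical leg: d = 27.7377 mm → contributes +2 379 942 mm⁴
  horizontal leg (remainder): d = -44.2623 mm → contributes +1 106 653 mm⁴
Total I = 3 486 595 mm⁴.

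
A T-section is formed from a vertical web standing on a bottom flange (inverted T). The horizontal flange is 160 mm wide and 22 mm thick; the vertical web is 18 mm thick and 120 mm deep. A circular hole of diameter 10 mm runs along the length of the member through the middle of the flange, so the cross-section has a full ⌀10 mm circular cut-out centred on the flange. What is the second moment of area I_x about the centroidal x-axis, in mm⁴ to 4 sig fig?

I_x ≈ 9.423 × 10⁶ mm⁴

Decompose the section into non-overlapping parts with the origin at the bottom-left of its bounding rectangle.
Flange: 160 × 22, A = 3 520 mm², y = 11 mm, Ī = 141 973 mm⁴.
Web: 18 × 120, A = 2 160 mm², y = 82 mm, Ī = 2 592 000 mm⁴.
Hole (subtracted): ⌀10, A = 78.5398 mm², y = 11 mm, Ī = 490.874 mm⁴.
Centroid: ȳ = ΣA·y / ΣA = 38.3786 mm.
Transfer each piece to the centroidal x-axis using Ī + A·d² with d = y − 38.3786:
  flange: d = -27.3786 mm → contributes +2 780 517 mm⁴
  web: d = 43.6214 mm → contributes +6 702 110 mm⁴
  hole: d = -27.3786 mm → contributes −59363.3 mm⁴
Total I = 9 423 264 mm⁴.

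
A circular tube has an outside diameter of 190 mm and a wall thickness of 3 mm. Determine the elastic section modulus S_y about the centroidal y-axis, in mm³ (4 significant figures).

S_y ≈ 8.111 × 10⁴ mm³

Break the section into simple shapes (no overlaps), measuring from the bottom-left corner of the bounding box.
Outer circle: ⌀190, A = 28352.9 mm², x = 95 mm, Ī = 63 971 171 mm⁴.
Bore (subtracted): ⌀184, A = 26590.4 mm², x = 95 mm, Ī = 56 265 372 mm⁴.
By symmetry the centroid is at mid-width, x̄ = 95 mm.
All pieces are centred on the centroidal y-axis, so I = ΣĪ (holes subtracted) = 7 705 800 mm⁴.
Extreme fibre distance c = 95 mm; S = I/c = 81113.7 mm³.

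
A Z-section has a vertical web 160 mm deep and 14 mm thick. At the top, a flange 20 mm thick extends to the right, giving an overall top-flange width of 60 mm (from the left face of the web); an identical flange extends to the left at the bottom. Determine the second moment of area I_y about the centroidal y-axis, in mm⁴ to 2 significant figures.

I_y ≈ 2.0 × 10⁶ mm⁴

Break the section into simple shapes (no overlaps), measuring from the bottom-left corner of the bounding box.
Web: 14 × 160, A = 2 240 mm², x = 53 mm, Ī = 36 587 mm⁴.
Top flange (beyond web): 46 × 20, A = 920 mm², x = 83 mm, Ī = 162 227 mm⁴.
Bottom flange (beyond web): 46 × 20, A = 920 mm², x = 23 mm, Ī = 162 227 mm⁴.
Centroid: x̄ = ΣA·x / ΣA = 53 mm.
Transfer each piece to the centroidal y-axis using Ī + A·d² with d = x − 53:
  web: d = 0 mm → contributes +36 587 mm⁴
  top flange (beyond web): d = 30 mm → contributes +990 227 mm⁴
  bottom flange (beyond web): d = -30 mm → contributes +990 227 mm⁴
Total I = 2 017 040 mm⁴.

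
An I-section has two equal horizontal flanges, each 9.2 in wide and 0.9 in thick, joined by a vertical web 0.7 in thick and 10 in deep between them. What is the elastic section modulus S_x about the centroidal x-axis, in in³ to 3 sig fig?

S_x ≈ 93.4 in³

Decompose the section into non-overlapping parts with the origin at the bottom-left of its bounding rectangle.
Bottom flange: 9.2 × 0.9, A = 8.28 in², y = 0.45 in, Ī = 0.5589 in⁴.
Web: 0.7 × 10, A = 7 in², y = 5.9 in, Ī = 58.333 in⁴.
Top flange: 9.2 × 0.9, A = 8.28 in², y = 11.35 in, Ī = 0.5589 in⁴.
By symmetry the centroid is at mid-height, ȳ = 5.9 in.
Transfer each piece to the centroidal x-axis using Ī + A·d² with d = y − 5.9:
  bottom flange: d = -5.45 in → contributes +246.5 in⁴
  web: d = 0 in → contributes +58.333 in⁴
  top flange: d = 5.45 in → contributes +246.5 in⁴
Total I = 551.32 in⁴.
Extreme fibre distance c = 5.9 in; S = I/c = 93.445 in³.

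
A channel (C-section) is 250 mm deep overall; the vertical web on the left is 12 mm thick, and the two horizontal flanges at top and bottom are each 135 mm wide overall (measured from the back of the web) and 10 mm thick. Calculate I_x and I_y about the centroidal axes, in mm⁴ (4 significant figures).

Split into non-overlapping primitives; take the origin at the lower-left of the bounding box.
Web: 12 × 250, A = 3 000 mm², y = 125 mm, Ī = 15 625 000 mm⁴.
Top flange (beyond web): 123 × 10, A = 1 230 mm², y = 245 mm, Ī = 10 250 mm⁴.
Bottom flange (beyond web): 123 × 10, A = 1 230 mm², y = 5 mm, Ī = 10 250 mm⁴.
By symmetry the centroid is at mid-height, ȳ = 125 mm.
Transfer each piece to the centroidal x-axis using Ī + A·d² with d = y − 125:
  web: d = 0 mm → contributes +15 625 000 mm⁴
  top flange (beyond web): d = 120 mm → contributes +17 722 250 mm⁴
  bottom flange (beyond web): d = -120 mm → contributes +17 722 250 mm⁴
Total I = 51 069 500 mm⁴.
For the y-axis: x̄ = 36.4121 mm.
Repeating about the centroidal y-axis gives I_y = 9 295 893 mm⁴.

I_x ≈ 5.107 × 10⁷ mm⁴, I_y ≈ 9.296 × 10⁶ mm⁴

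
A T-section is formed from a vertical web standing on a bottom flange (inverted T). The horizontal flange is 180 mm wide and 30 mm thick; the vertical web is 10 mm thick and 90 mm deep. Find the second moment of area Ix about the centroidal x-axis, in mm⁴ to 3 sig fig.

Ix ≈ 3.79 × 10⁶ mm⁴

Treat the section as a set of non-overlapping primitives; coordinates are from the bounding-box lower-left.
Flange: 180 × 30, A = 5 400 mm², y = 15 mm, Ī = 405 000 mm⁴.
Web: 10 × 90, A = 900 mm², y = 75 mm, Ī = 607 500 mm⁴.
Centroid: ȳ = ΣA·y / ΣA = 23.571 mm.
Transfer each piece to the centroidal x-axis using Ī + A·d² with d = y − 23.571:
  flange: d = -8.5714 mm → contributes +801 735 mm⁴
  web: d = 51.429 mm → contributes +2 987 908 mm⁴
Total I = 3 789 643 mm⁴.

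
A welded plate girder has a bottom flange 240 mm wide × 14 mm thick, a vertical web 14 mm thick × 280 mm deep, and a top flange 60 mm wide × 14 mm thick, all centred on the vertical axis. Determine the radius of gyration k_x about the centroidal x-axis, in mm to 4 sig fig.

k_x ≈ 110.7 mm

Treat the section as a set of non-overlapping primitives; coordinates are from the bounding-box lower-left.
Bottom plate: 240 × 14, A = 3 360 mm², y = 7 mm, Ī = 54 880 mm⁴.
Web plate: 14 × 280, A = 3 920 mm², y = 154 mm, Ī = 25 610 667 mm⁴.
Top plate: 60 × 14, A = 840 mm², y = 301 mm, Ī = 13 720 mm⁴.
Centroid: ȳ = ΣA·y / ΣA = 108.379 mm.
Transfer each piece to the centroidal x-axis using Ī + A·d² with d = y − 108.379:
  bottom plate: d = -101.379 mm → contributes +34 588 169 mm⁴
  web plate: d = 45.6207 mm → contributes +33 769 156 mm⁴
  top plate: d = 192.621 mm → contributes +31 180 013 mm⁴
Total I = 99 537 338 mm⁴.
Radius of gyration: k = √(I/A) = √(99 537 338 / 8 120) = 110.717 mm.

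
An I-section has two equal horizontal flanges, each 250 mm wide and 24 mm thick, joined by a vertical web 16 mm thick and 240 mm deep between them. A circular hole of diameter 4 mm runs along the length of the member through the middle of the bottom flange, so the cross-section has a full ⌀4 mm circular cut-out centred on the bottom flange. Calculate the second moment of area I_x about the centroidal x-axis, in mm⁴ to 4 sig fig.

I_x ≈ 2.279 × 10⁸ mm⁴

Decompose the section into non-overlapping parts with the origin at the bottom-left of its bounding rectangle.
Bottom flange: 250 × 24, A = 6 000 mm², y = 12 mm, Ī = 288 000 mm⁴.
Web: 16 × 240, A = 3 840 mm², y = 144 mm, Ī = 18 432 000 mm⁴.
Top flange: 250 × 24, A = 6 000 mm², y = 276 mm, Ī = 288 000 mm⁴.
Hole (subtracted): ⌀4, A = 12.5664 mm², y = 12 mm, Ī = 12.5664 mm⁴.
Centroid: ȳ = ΣA·y / ΣA = 144.105 mm.
Transfer each piece to the centroidal x-axis using Ī + A·d² with d = y − 144.105:
  bottom flange: d = -132.105 mm → contributes +104 998 074 mm⁴
  web: d = -0.104803 mm → contributes +18 432 042 mm⁴
  top flange: d = 131.895 mm → contributes +104 666 058 mm⁴
  hole: d = -132.105 mm → contributes −219 317 mm⁴
Total I = 227 876 857 mm⁴.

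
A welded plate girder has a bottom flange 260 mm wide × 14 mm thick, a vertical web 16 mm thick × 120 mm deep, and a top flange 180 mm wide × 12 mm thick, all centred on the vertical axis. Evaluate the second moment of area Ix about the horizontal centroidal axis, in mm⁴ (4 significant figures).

Decompose the section into non-overlapping parts with the origin at the bottom-left of its bounding rectangle.
Bottom plate: 260 × 14, A = 3 640 mm², y = 7 mm, Ī = 59453.3 mm⁴.
Web plate: 16 × 120, A = 1 920 mm², y = 74 mm, Ī = 2 304 000 mm⁴.
Top plate: 180 × 12, A = 2 160 mm², y = 140 mm, Ī = 25 920 mm⁴.
Centroid: ȳ = ΣA·y / ΣA = 60.8756 mm.
Transfer each piece to the horizontal centroidal axis using Ī + A·d² with d = y − 60.8756:
  bottom plate: d = -53.8756 mm → contributes +10 624 864 mm⁴
  web plate: d = 13.1244 mm → contributes +2 634 717 mm⁴
  top plate: d = 79.1244 mm → contributes +13 548 952 mm⁴
Total I = 26 808 534 mm⁴.

Ix ≈ 2.681 × 10⁷ mm⁴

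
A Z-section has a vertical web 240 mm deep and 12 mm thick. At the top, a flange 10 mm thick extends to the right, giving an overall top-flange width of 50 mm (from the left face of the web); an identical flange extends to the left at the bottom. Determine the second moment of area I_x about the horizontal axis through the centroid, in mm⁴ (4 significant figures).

I_x ≈ 2.388 × 10⁷ mm⁴

Treat the section as a set of non-overlapping primitives; coordinates are from the bounding-box lower-left.
Web: 12 × 240, A = 2 880 mm², y = 120 mm, Ī = 13 824 000 mm⁴.
Top flange (beyond web): 38 × 10, A = 380 mm², y = 235 mm, Ī = 3166.67 mm⁴.
Bottom flange (beyond web): 38 × 10, A = 380 mm², y = 5 mm, Ī = 3166.67 mm⁴.
Centroid: ȳ = ΣA·y / ΣA = 120 mm.
Transfer each piece to the horizontal axis through the centroid using Ī + A·d² with d = y − 120:
  web: d = 0 mm → contributes +13 824 000 mm⁴
  top flange (beyond web): d = 115 mm → contributes +5 028 667 mm⁴
  bottom flange (beyond web): d = -115 mm → contributes +5 028 667 mm⁴
Total I = 23 881 333 mm⁴.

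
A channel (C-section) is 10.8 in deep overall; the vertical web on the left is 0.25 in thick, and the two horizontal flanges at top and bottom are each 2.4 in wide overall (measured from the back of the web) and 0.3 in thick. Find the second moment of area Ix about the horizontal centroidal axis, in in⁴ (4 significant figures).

Ix ≈ 61.81 in⁴

Split into non-overlapping primitives; take the origin at the lower-left of the bounding box.
Web: 0.25 × 10.8, A = 2.7 in², y = 5.4 in, Ī = 26.244 in⁴.
Top flange (beyond web): 2.15 × 0.3, A = 0.645 in², y = 10.65 in, Ī = 0.0048375 in⁴.
Bottom flange (beyond web): 2.15 × 0.3, A = 0.645 in², y = 0.15 in, Ī = 0.0048375 in⁴.
By symmetry the centroid is at mid-height, ȳ = 5.4 in.
Transfer each piece to the horizontal centroidal axis using Ī + A·d² with d = y − 5.4:
  web: d = 0 in → contributes +26.244 in⁴
  top flange (beyond web): d = 5.25 in → contributes +17.7827 in⁴
  bottom flange (beyond web): d = -5.25 in → contributes +17.7827 in⁴
Total I = 61.8093 in⁴.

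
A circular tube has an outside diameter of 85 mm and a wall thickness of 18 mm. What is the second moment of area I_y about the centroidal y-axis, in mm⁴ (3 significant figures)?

I_y ≈ 2.28 × 10⁶ mm⁴

Decompose the section into non-overlapping parts with the origin at the bottom-left of its bounding rectangle.
Outer circle: ⌀85, A = 5674.5 mm², x = 42.5 mm, Ī = 2 562 392 mm⁴.
Bore (subtracted): ⌀49, A = 1885.7 mm², x = 42.5 mm, Ī = 282 979 mm⁴.
By symmetry the centroid is at mid-width, x̄ = 42.5 mm.
All pieces are centred on the centroidal y-axis, so I = ΣĪ (holes subtracted) = 2 279 413 mm⁴.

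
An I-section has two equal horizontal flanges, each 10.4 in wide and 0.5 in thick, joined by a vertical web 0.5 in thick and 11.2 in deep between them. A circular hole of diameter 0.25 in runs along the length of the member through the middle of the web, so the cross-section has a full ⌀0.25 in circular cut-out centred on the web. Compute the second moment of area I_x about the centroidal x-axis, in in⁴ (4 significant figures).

Split into non-overlapping primitives; take the origin at the lower-left of the bounding box.
Bottom flange: 10.4 × 0.5, A = 5.2 in², y = 0.25 in, Ī = 0.108333 in⁴.
Web: 0.5 × 11.2, A = 5.6 in², y = 6.1 in, Ī = 58.5387 in⁴.
Top flange: 10.4 × 0.5, A = 5.2 in², y = 11.95 in, Ī = 0.108333 in⁴.
Hole (subtracted): ⌀0.25, A = 0.0490874 in², y = 6.1 in, Ī = 0.000191748 in⁴.
By symmetry the centroid is at mid-height, ȳ = 6.1 in.
Transfer each piece to the centroidal x-axis using Ī + A·d² with d = y − 6.1:
  bottom flange: d = -5.85 in → contributes +178.065 in⁴
  web: d = 0 in → contributes +58.5387 in⁴
  top flange: d = 5.85 in → contributes +178.065 in⁴
  hole: d = 0 in → contributes −0.000191748 in⁴
Total I = 414.669 in⁴.

I_x ≈ 414.7 in⁴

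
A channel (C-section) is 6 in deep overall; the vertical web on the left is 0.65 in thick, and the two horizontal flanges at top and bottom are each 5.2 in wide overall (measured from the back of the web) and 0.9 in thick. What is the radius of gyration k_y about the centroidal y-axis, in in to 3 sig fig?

k_y ≈ 1.63 in

Treat the section as a set of non-overlapping primitives; coordinates are from the bounding-box lower-left.
Web: 0.65 × 6, A = 3.9 in², x = 0.325 in, Ī = 0.13731 in⁴.
Top flange (beyond web): 4.55 × 0.9, A = 4.095 in², x = 2.925 in, Ī = 7.0647 in⁴.
Bottom flange (beyond web): 4.55 × 0.9, A = 4.095 in², x = 2.925 in, Ī = 7.0647 in⁴.
Centroid: x̄ = ΣA·x / ΣA = 2.0863 in.
Transfer each piece to the centroidal y-axis using Ī + A·d² with d = x − 2.0863:
  web: d = -1.7613 in → contributes +12.236 in⁴
  top flange (beyond web): d = 0.83871 in → contributes +9.9453 in⁴
  bottom flange (beyond web): d = 0.83871 in → contributes +9.9453 in⁴
Total I = 32.126 in⁴.
Radius of gyration: k = √(I/A) = √(32.126 / 12.09) = 1.6301 in.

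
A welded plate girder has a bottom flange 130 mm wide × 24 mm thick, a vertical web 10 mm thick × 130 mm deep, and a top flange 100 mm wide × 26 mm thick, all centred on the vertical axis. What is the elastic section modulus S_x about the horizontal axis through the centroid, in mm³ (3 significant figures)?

Treat the section as a set of non-overlapping primitives; coordinates are from the bounding-box lower-left.
Bottom plate: 130 × 24, A = 3 120 mm², y = 12 mm, Ī = 149 760 mm⁴.
Web plate: 10 × 130, A = 1 300 mm², y = 89 mm, Ī = 1 830 833 mm⁴.
Top plate: 100 × 26, A = 2 600 mm², y = 167 mm, Ī = 146 467 mm⁴.
Centroid: ȳ = ΣA·y / ΣA = 83.667 mm.
Transfer each piece to the horizontal axis through the centroid using Ī + A·d² with d = y − 83.667:
  bottom plate: d = -71.667 mm → contributes +16 174 427 mm⁴
  web plate: d = 5.3333 mm → contributes +1 867 811 mm⁴
  top plate: d = 83.333 mm → contributes +18 202 022 mm⁴
Total I = 36 244 260 mm⁴.
Extreme fibre distance c = 96.333 mm; S = I/c = 376 238 mm³.

S_x ≈ 3.76 × 10⁵ mm³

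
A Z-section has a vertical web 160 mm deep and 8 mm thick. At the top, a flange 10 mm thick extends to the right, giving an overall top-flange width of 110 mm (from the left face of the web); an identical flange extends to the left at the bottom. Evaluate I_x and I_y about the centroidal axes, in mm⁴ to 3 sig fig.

I_x ≈ 1.42 × 10⁷ mm⁴, I_y ≈ 7.95 × 10⁶ mm⁴

Split into non-overlapping primitives; take the origin at the lower-left of the bounding box.
Web: 8 × 160, A = 1 280 mm², y = 80 mm, Ī = 2 730 667 mm⁴.
Top flange (beyond web): 102 × 10, A = 1 020 mm², y = 155 mm, Ī = 8 500 mm⁴.
Bottom flange (beyond web): 102 × 10, A = 1 020 mm², y = 5 mm, Ī = 8 500 mm⁴.
Centroid: ȳ = ΣA·y / ΣA = 80 mm.
Transfer each piece to the centroidal x-axis using Ī + A·d² with d = y − 80:
  web: d = 0 mm → contributes +2 730 667 mm⁴
  top flange (beyond web): d = 75 mm → contributes +5 746 000 mm⁴
  bottom flange (beyond web): d = -75 mm → contributes +5 746 000 mm⁴
Total I = 14 222 667 mm⁴.
For the y-axis: x̄ = 106 mm.
Repeating about the centroidal y-axis gives I_y = 7 946 507 mm⁴.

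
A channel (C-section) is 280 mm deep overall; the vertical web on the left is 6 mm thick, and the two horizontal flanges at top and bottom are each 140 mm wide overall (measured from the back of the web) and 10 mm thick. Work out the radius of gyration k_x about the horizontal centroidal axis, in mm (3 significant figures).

k_x ≈ 117 mm

Break the section into simple shapes (no overlaps), measuring from the bottom-left corner of the bounding box.
Web: 6 × 280, A = 1 680 mm², y = 140 mm, Ī = 10 976 000 mm⁴.
Top flange (beyond web): 134 × 10, A = 1 340 mm², y = 275 mm, Ī = 11 167 mm⁴.
Bottom flange (beyond web): 134 × 10, A = 1 340 mm², y = 5 mm, Ī = 11 167 mm⁴.
By symmetry the centroid is at mid-height, ȳ = 140 mm.
Transfer each piece to the horizontal centroidal axis using Ī + A·d² with d = y − 140:
  web: d = 0 mm → contributes +10 976 000 mm⁴
  top flange (beyond web): d = 135 mm → contributes +24 432 667 mm⁴
  bottom flange (beyond web): d = -135 mm → contributes +24 432 667 mm⁴
Total I = 59 841 333 mm⁴.
Radius of gyration: k = √(I/A) = √(59 841 333 / 4 360) = 117.15 mm.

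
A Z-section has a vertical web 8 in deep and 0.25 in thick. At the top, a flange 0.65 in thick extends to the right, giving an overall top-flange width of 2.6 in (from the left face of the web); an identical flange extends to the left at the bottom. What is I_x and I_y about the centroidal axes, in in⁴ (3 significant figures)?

Decompose the section into non-overlapping parts with the origin at the bottom-left of its bounding rectangle.
Web: 0.25 × 8, A = 2 in², y = 4 in, Ī = 10.667 in⁴.
Top flange (beyond web): 2.35 × 0.65, A = 1.5275 in², y = 7.675 in, Ī = 0.053781 in⁴.
Bottom flange (beyond web): 2.35 × 0.65, A = 1.5275 in², y = 0.325 in, Ī = 0.053781 in⁴.
Centroid: ȳ = ΣA·y / ΣA = 4 in.
Transfer each piece to the centroidal x-axis using Ī + A·d² with d = y − 4:
  web: d = 0 in → contributes +10.667 in⁴
  top flange (beyond web): d = 3.675 in → contributes +20.684 in⁴
  bottom flange (beyond web): d = -3.675 in → contributes +20.684 in⁴
Total I = 52.034 in⁴.
For the y-axis: x̄ = 2.475 in.
Repeating about the centroidal y-axis gives I_y = 6.5793 in⁴.

I_x ≈ 52.0 in⁴, I_y ≈ 6.58 in⁴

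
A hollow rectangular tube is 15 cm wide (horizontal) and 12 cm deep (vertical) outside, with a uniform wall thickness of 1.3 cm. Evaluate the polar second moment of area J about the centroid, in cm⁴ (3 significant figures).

J ≈ 3180 cm⁴

Break the section into simple shapes (no overlaps), measuring from the bottom-left corner of the bounding box.
Outer rectangle: 15 × 12, A = 180 cm², y = 6 cm, Ī = 2 160 cm⁴.
Inner void (subtracted): 12.4 × 9.4, A = 116.56 cm², y = 6 cm, Ī = 858.27 cm⁴.
By symmetry the centroid is at mid-height, ȳ = 6 cm.
All pieces are centred on the centroidal x-axis, so I = ΣĪ (holes subtracted) = 1301.7 cm⁴.
Repeating about the centroidal y-axis gives I_y = 1881.5 cm⁴.
Polar second moment: J = I_x + I_y = 3183.2 cm⁴.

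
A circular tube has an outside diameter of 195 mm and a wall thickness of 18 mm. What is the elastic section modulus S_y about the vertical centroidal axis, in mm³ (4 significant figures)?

S_y ≈ 4.062 × 10⁵ mm³

Decompose the section into non-overlapping parts with the origin at the bottom-left of its bounding rectangle.
Outer circle: ⌀195, A = 29864.8 mm², x = 97.5 mm, Ī = 70 975 481 mm⁴.
Bore (subtracted): ⌀159, A = 19855.7 mm², x = 97.5 mm, Ī = 31 373 170 mm⁴.
By symmetry the centroid is at mid-width, x̄ = 97.5 mm.
All pieces are centred on the vertical centroidal axis, so I = ΣĪ (holes subtracted) = 39 602 311 mm⁴.
Extreme fibre distance c = 97.5 mm; S = I/c = 406 178 mm³.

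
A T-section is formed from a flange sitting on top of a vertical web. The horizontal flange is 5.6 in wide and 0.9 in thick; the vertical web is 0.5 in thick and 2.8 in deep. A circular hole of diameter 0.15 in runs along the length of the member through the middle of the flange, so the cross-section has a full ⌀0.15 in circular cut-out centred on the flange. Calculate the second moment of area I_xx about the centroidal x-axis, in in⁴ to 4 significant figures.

I_xx ≈ 5.002 in⁴

Treat the section as a set of non-overlapping primitives; coordinates are from the bounding-box lower-left.
Flange: 5.6 × 0.9, A = 5.04 in², y = 3.25 in, Ī = 0.3402 in⁴.
Web: 0.5 × 2.8, A = 1.4 in², y = 1.4 in, Ī = 0.914667 in⁴.
Hole (subtracted): ⌀0.15, A = 0.0176715 in², y = 3.25 in, Ī = 0.0000248505 in⁴.
Centroid: ȳ = ΣA·y / ΣA = 2.84672 in.
Transfer each piece to the centroidal x-axis using Ī + A·d² with d = y − 2.84672:
  flange: d = 0.403281 in → contributes +1.15988 in⁴
  web: d = -1.44672 in → contributes +3.84486 in⁴
  hole: d = 0.403281 in → contributes −0.00289885 in⁴
Total I = 5.00185 in⁴.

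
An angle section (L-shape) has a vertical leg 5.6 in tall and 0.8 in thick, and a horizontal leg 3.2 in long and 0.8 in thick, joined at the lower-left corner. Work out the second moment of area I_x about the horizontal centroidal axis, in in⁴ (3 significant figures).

Treat the section as a set of non-overlapping primitives; coordinates are from the bounding-box lower-left.
Vertical leg: 0.8 × 5.6, A = 4.48 in², y = 2.8 in, Ī = 11.708 in⁴.
Horizontal leg (remainder): 2.4 × 0.8, A = 1.92 in², y = 0.4 in, Ī = 0.1024 in⁴.
Centroid: ȳ = ΣA·y / ΣA = 2.08 in.
Transfer each piece to the horizontal centroidal axis using Ī + A·d² with d = y − 2.08:
  vertical leg: d = 0.72 in → contributes +14.03 in⁴
  horizontal leg (remainder): d = -1.68 in → contributes +5.5214 in⁴
Total I = 19.552 in⁴.

I_x ≈ 19.6 in⁴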